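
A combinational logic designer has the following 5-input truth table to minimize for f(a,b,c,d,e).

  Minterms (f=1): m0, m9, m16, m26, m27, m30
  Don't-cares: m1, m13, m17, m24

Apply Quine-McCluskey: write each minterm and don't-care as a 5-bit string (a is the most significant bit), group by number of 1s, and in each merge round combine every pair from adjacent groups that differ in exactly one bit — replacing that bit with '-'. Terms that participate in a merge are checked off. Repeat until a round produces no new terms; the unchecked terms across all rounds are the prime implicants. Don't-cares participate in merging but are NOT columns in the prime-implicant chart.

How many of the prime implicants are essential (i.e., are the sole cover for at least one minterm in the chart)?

size-2^0 implicants → 00000(✓)  00001(✓)  01001(✓)  01101(✓)  10000(✓)  10001(✓)  11000(✓)  11010(✓)  11011(✓)  11110(✓)
size-2^1 implicants → -0000(✓)  -0001(✓)  0-001  0000-(✓)  01-01  1-000  1000-(✓)  11-10  110-0  1101-
size-2^2 implicants → -000-
Unchecked terms (primes): -000-, 0-001, 01-01, 1-000, 11-10, 110-0, 1101-
Minterm coverage:
  m0 ⊆ -000- [E]
  m9 ⊆ 0-001,01-01
  m16 ⊆ -000-,1-000
  m26 ⊆ 11-10,110-0,1101-
  m27 ⊆ 1101- [E]
  m30 ⊆ 11-10 [E]
E = {-000-, 11-10, 1101-}

3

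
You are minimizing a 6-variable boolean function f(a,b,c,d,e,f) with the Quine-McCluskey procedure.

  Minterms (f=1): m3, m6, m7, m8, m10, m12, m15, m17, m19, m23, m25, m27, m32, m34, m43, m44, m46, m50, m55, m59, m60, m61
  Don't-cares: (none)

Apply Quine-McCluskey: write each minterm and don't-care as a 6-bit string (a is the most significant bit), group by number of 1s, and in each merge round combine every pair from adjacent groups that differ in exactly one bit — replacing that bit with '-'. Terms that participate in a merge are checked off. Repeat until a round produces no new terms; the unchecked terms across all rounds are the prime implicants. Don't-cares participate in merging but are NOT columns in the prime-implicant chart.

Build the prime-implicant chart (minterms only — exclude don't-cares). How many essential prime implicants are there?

Round 0: 000011✓ 000110✓ 000111✓ 001000✓ 001010✓ 001100✓ 001111✓ 010001✓ 010011✓ 010111✓ 011001✓ 011011✓ 100000✓ 100010✓ 101011✓ 101100✓ 101110✓ 110010✓ 110111✓ 111011✓ 111100✓ 111101✓
Round 1: -01100 -10111 -11011 0-0011✓ 0-0111✓ 00-111 000-11✓ 00011- 001-00 0010-0 01-001✓ 01-011✓ 010-11✓ 0100-1✓ 0110-1✓ 1-0010 1-1011 1-1100 1000-0 1011-0 11110-
Round 2: 0-0-11 01-0-1
PIs = {-01100, -10111, -11011, 0-0-11, 00-111, 00011-, 001-00, 0010-0, 01-0-1, 1-0010, 1-1011, 1-1100, 1000-0, 1011-0, 11110-}
Coverage chart:
  m3: 0-0-11 ←essential
  m6: 00011- ←essential
  m7: 0-0-11,00-111,00011-
  m8: 001-00,0010-0
  m10: 0010-0 ←essential
  m12: -01100,001-00
  m15: 00-111 ←essential
  m17: 01-0-1 ←essential
  m19: 0-0-11,01-0-1
  m23: -10111,0-0-11
  m25: 01-0-1 ←essential
  m27: -11011,01-0-1
  m32: 1000-0 ←essential
  m34: 1-0010,1000-0
  m43: 1-1011 ←essential
  m44: -01100,1-1100,1011-0
  m46: 1011-0 ←essential
  m50: 1-0010 ←essential
  m55: -10111 ←essential
  m59: -11011,1-1011
  m60: 1-1100,11110-
  m61: 11110- ←essential
Essential: -10111, 0-0-11, 00-111, 00011-, 0010-0, 01-0-1, 1-0010, 1-1011, 1000-0, 1011-0, 11110-

11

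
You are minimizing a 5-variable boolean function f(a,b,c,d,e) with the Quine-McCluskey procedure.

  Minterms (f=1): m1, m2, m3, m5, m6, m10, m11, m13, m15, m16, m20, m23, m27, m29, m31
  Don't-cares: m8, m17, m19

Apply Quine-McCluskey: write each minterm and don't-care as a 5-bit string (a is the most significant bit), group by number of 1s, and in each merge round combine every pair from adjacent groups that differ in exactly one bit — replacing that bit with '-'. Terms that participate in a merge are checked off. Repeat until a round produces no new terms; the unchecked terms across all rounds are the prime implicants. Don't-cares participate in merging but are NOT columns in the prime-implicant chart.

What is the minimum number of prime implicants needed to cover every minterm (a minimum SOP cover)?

6

Round 0: 00001✓ 00010✓ 00011✓ 00101✓ 00110✓ 01000✓ 01010✓ 01011✓ 01101✓ 01111✓ 10000✓ 10001✓ 10011✓ 10100✓ 10111✓ 11011✓ 11101✓ 11111✓
Round 1: -0001✓ -0011✓ -1011✓ -1101✓ -1111✓ 0-010✓ 0-011✓ 0-101 00-01 00-10 000-1✓ 0001-✓ 01-11✓ 010-0 0101-✓ 011-1✓ 1-011✓ 1-111✓ 10-00 10-11✓ 100-1✓ 1000- 11-11✓ 111-1✓
Round 2: --011 -00-1 -1-11 -11-1 0-01- 1--11
PIs = {--011, -00-1, -1-11, -11-1, 0-01-, 0-101, 00-01, 00-10, 010-0, 1--11, 10-00, 1000-}
Coverage chart:
  m1: -00-1,00-01
  m2: 0-01-,00-10
  m3: --011,-00-1,0-01-
  m5: 0-101,00-01
  m6: 00-10 ←essential
  m10: 0-01-,010-0
  m11: --011,-1-11,0-01-
  m13: -11-1,0-101
  m15: -1-11,-11-1
  m16: 10-00,1000-
  m20: 10-00 ←essential
  m23: 1--11 ←essential
  m27: --011,-1-11,1--11
  m29: -11-1 ←essential
  m31: -1-11,-11-1,1--11
Essential: -11-1, 00-10, 1--11, 10-00
Petrick residual → 0-01-, 00-01
Min cover (6 terms): bce + a'c'd + a'b'd'e + a'b'de' + ade + ab'd'e'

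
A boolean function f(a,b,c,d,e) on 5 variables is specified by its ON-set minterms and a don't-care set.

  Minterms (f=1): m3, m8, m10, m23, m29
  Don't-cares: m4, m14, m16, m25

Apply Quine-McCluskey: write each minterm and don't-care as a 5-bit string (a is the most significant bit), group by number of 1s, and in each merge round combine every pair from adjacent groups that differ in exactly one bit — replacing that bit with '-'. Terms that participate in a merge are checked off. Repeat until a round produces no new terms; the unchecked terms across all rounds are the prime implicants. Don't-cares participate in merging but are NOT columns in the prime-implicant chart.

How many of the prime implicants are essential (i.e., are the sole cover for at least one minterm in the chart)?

[col 0] 00011, 00100, 01000*, 01010*, 01110*, 10000, 10111, 11001*, 11101*
[col 1] 01-10, 010-0, 11-01
Prime implicants: 00011, 00100, 01-10, 010-0, 10000, 10111, 11-01
PI chart (minterm → PIs covering it):
  3 | 00011  (sole → essential)
  8 | 010-0  (sole → essential)
  10 | 01-10,010-0
  23 | 10111  (sole → essential)
  29 | 11-01  (sole → essential)
Essential prime implicants: 00011, 010-0, 10111, 11-01

4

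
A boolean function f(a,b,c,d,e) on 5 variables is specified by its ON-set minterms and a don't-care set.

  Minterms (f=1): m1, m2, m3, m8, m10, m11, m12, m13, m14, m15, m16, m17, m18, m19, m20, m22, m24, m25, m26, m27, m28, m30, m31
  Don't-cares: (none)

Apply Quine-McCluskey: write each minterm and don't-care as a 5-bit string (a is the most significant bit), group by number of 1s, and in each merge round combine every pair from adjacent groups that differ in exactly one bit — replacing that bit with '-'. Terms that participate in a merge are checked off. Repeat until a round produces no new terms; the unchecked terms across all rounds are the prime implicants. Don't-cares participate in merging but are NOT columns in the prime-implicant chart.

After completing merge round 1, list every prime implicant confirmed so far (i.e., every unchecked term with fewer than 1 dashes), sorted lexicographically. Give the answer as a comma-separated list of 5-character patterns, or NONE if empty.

[col 0] 00001*, 00010*, 00011*, 01000*, 01010*, 01011*, 01100*, 01101*, 01110*, 01111*, 10000*, 10001*, 10010*, 10011*, 10100*, 10110*, 11000*, 11001*, 11010*, 11011*, 11100*, 11110*, 11111*
[col 1] -0001*, -0010*, -0011*, -1000*, -1010*, -1011*, -1100*, -1110*, -1111*, 0-010*, 0-011*, 000-1*, 0001-*, 01-00*, 01-10*, 01-11*, 010-0*, 0101-*, 011-0*, 011-1*, 0110-*, 0111-*, 1-000*, 1-001*, 1-010*, 1-011*, 1-100*, 1-110*, 10-00*, 10-10*, 100-0*, 100-1*, 1000-*, 1001-*, 101-0*, 11-00*, 11-10*, 11-11*, 110-0*, 110-1*, 1100-*, 1101-*, 111-0*, 1111-*
[col 2] --010*, --011*, -00-1, -001-*, -1-00*, -1-10*, -1-11*, -10-0*, -101-*, -11-0*, -111-*, 0-01-*, 01--0*, 01-1-*, 011--, 1--00*, 1--10*, 1-0-0*, 1-0-1*, 1-00-*, 1-01-*, 1-1-0*, 10--0*, 100--*, 11--0*, 11-1-*, 110--*
[col 3] --01-, -1--0, -1-1-, 1---0, 1-0--
Prime implicants: --01-, -00-1, -1--0, -1-1-, 011--, 1---0, 1-0--

NONE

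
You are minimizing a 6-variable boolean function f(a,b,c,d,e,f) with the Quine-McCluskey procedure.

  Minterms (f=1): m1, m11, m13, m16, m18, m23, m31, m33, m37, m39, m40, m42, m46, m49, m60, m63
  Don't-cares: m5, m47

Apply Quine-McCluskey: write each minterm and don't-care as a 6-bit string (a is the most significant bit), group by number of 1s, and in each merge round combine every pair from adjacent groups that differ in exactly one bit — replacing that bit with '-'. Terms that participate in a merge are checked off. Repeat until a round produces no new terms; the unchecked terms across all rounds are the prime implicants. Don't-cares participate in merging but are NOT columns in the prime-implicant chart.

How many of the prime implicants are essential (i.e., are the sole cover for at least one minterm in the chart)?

8

size-2^0 implicants → 000001(✓)  000101(✓)  001011  001101(✓)  010000(✓)  010010(✓)  010111(✓)  011111(✓)  100001(✓)  100101(✓)  100111(✓)  101000(✓)  101010(✓)  101110(✓)  101111(✓)  110001(✓)  111100  111111(✓)
size-2^1 implicants → -00001(✓)  -00101(✓)  -11111  00-101  000-01(✓)  01-111  0100-0  1-0001  1-1111  10-111  100-01(✓)  1001-1  101-10  1010-0  10111-
size-2^2 implicants → -00-01
Unchecked terms (primes): -00-01, -11111, 00-101, 001011, 01-111, 0100-0, 1-0001, 1-1111, 10-111, 1001-1, 101-10, 1010-0, 10111-, 111100
Minterm coverage:
  m1 ⊆ -00-01 [E]
  m11 ⊆ 001011 [E]
  m13 ⊆ 00-101 [E]
  m16 ⊆ 0100-0 [E]
  m18 ⊆ 0100-0 [E]
  m23 ⊆ 01-111 [E]
  m31 ⊆ -11111,01-111
  m33 ⊆ -00-01,1-0001
  m37 ⊆ -00-01,1001-1
  m39 ⊆ 10-111,1001-1
  m40 ⊆ 1010-0 [E]
  m42 ⊆ 101-10,1010-0
  m46 ⊆ 101-10,10111-
  m49 ⊆ 1-0001 [E]
  m60 ⊆ 111100 [E]
  m63 ⊆ -11111,1-1111
E = {-00-01, 00-101, 001011, 01-111, 0100-0, 1-0001, 1010-0, 111100}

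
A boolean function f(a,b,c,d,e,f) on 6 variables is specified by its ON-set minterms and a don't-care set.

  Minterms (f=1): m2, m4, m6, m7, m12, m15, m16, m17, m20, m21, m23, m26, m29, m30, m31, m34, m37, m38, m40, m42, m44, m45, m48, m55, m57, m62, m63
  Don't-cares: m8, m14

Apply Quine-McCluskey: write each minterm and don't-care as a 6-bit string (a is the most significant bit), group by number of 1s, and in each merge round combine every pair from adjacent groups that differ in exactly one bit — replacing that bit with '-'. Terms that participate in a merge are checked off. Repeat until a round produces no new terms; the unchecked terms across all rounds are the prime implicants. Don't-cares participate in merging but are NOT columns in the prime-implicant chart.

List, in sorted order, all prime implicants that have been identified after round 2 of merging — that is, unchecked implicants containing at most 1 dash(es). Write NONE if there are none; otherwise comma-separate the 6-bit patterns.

-10000, 0-0100, 011-10, 10-010, 10-101, 1010-0, 10110-, 111001

size-2^0 implicants → 000010(✓)  000100(✓)  000110(✓)  000111(✓)  001000(✓)  001100(✓)  001110(✓)  001111(✓)  010000(✓)  010001(✓)  010100(✓)  010101(✓)  010111(✓)  011010(✓)  011101(✓)  011110(✓)  011111(✓)  100010(✓)  100101(✓)  100110(✓)  101000(✓)  101010(✓)  101100(✓)  101101(✓)  110000(✓)  110111(✓)  111001  111110(✓)  111111(✓)
size-2^1 implicants → -00010(✓)  -00110(✓)  -01000(✓)  -01100(✓)  -10000  -10111(✓)  -11110(✓)  -11111(✓)  0-0100  0-0111(✓)  0-1110(✓)  0-1111(✓)  00-100(✓)  00-110(✓)  00-111(✓)  000-10(✓)  0001-0(✓)  00011-(✓)  001-00(✓)  0011-0(✓)  00111-(✓)  01-101(✓)  01-111(✓)  010-00(✓)  010-01(✓)  01000-(✓)  0101-1(✓)  01010-(✓)  011-10  0111-1(✓)  01111-(✓)  10-010  10-101  100-10(✓)  101-00(✓)  1010-0  10110-  11-111(✓)  11111-(✓)
size-2^2 implicants → -00-10  -01-00  -1-111  -1111-  0--111  0-111-  00-1-0  00-11-  01-1-1  010-0-
Unchecked terms (primes): -00-10, -01-00, -1-111, -10000, -1111-, 0--111, 0-0100, 0-111-, 00-1-0, 00-11-, 01-1-1, 010-0-, 011-10, 10-010, 10-101, 1010-0, 10110-, 111001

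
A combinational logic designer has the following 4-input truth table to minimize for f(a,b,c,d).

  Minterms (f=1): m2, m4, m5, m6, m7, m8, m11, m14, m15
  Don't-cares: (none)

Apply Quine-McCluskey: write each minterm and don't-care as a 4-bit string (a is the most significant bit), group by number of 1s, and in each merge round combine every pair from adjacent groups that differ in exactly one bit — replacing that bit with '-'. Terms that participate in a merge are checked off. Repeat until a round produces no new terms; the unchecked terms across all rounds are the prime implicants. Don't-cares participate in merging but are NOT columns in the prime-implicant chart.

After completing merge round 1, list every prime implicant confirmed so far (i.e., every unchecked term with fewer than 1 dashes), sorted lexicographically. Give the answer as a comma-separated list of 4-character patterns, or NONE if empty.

1000

size-2^0 implicants → 0010(✓)  0100(✓)  0101(✓)  0110(✓)  0111(✓)  1000  1011(✓)  1110(✓)  1111(✓)
size-2^1 implicants → -110(✓)  -111(✓)  0-10  01-0(✓)  01-1(✓)  010-(✓)  011-(✓)  1-11  111-(✓)
size-2^2 implicants → -11-  01--
Unchecked terms (primes): -11-, 0-10, 01--, 1-11, 1000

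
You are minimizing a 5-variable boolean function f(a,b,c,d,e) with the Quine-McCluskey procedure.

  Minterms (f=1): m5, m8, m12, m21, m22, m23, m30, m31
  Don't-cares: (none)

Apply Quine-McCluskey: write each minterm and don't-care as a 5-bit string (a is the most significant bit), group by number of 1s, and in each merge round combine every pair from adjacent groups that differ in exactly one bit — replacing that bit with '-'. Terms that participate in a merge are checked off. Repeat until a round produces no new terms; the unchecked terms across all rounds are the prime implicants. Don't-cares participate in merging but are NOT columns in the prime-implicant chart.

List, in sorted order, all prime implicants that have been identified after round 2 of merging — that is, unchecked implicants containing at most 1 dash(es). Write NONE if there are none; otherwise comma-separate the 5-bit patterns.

-0101, 01-00, 101-1

[col 0] 00101*, 01000*, 01100*, 10101*, 10110*, 10111*, 11110*, 11111*
[col 1] -0101, 01-00, 1-110*, 1-111*, 101-1, 1011-*, 1111-*
[col 2] 1-11-
Prime implicants: -0101, 01-00, 1-11-, 101-1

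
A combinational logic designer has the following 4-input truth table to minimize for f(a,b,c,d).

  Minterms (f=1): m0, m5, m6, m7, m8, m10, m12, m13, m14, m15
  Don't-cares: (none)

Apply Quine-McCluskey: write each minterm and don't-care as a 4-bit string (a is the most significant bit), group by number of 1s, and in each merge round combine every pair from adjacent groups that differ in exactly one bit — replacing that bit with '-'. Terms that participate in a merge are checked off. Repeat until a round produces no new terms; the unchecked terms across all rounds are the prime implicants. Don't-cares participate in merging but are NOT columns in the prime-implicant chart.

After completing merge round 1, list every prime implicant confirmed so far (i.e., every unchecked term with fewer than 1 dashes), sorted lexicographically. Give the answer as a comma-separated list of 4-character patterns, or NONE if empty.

Round 0: 0000✓ 0101✓ 0110✓ 0111✓ 1000✓ 1010✓ 1100✓ 1101✓ 1110✓ 1111✓
Round 1: -000 -101✓ -110✓ -111✓ 01-1✓ 011-✓ 1-00✓ 1-10✓ 10-0✓ 11-0✓ 11-1✓ 110-✓ 111-✓
Round 2: -1-1 -11- 1--0 11--
PIs = {-000, -1-1, -11-, 1--0, 11--}

NONE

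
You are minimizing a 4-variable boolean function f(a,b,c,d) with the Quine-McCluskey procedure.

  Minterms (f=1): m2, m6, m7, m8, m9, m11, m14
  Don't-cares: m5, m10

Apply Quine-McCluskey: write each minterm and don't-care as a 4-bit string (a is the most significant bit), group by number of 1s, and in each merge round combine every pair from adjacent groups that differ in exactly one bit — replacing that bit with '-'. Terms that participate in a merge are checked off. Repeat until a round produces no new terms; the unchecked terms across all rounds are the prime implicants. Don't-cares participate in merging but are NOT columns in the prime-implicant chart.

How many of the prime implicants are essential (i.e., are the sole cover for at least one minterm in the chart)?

Round 0: 0010✓ 0101✓ 0110✓ 0111✓ 1000✓ 1001✓ 1010✓ 1011✓ 1110✓
Round 1: -010✓ -110✓ 0-10✓ 01-1 011- 1-10✓ 10-0✓ 10-1✓ 100-✓ 101-✓
Round 2: --10 10--
PIs = {--10, 01-1, 011-, 10--}
Coverage chart:
  m2: --10 ←essential
  m6: --10,011-
  m7: 01-1,011-
  m8: 10-- ←essential
  m9: 10-- ←essential
  m11: 10-- ←essential
  m14: --10 ←essential
Essential: --10, 10--

2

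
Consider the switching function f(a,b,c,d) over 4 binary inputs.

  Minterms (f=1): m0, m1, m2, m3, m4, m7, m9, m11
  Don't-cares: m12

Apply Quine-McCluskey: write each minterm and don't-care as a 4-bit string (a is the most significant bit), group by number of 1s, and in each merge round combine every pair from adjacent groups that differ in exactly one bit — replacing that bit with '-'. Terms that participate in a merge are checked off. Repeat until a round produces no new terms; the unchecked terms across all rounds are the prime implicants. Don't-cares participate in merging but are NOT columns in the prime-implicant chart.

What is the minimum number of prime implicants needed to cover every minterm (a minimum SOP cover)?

4

size-2^0 implicants → 0000(✓)  0001(✓)  0010(✓)  0011(✓)  0100(✓)  0111(✓)  1001(✓)  1011(✓)  1100(✓)
size-2^1 implicants → -001(✓)  -011(✓)  -100  0-00  0-11  00-0(✓)  00-1(✓)  000-(✓)  001-(✓)  10-1(✓)
size-2^2 implicants → -0-1  00--
Unchecked terms (primes): -0-1, -100, 0-00, 0-11, 00--
Minterm coverage:
  m0 ⊆ 0-00,00--
  m1 ⊆ -0-1,00--
  m2 ⊆ 00-- [E]
  m3 ⊆ -0-1,0-11,00--
  m4 ⊆ -100,0-00
  m7 ⊆ 0-11 [E]
  m9 ⊆ -0-1 [E]
  m11 ⊆ -0-1 [E]
E = {-0-1, 0-11, 00--}
Petrick residual → -100
Cover = b'd + bc'd' + a'cd + a'b'  |cover|=4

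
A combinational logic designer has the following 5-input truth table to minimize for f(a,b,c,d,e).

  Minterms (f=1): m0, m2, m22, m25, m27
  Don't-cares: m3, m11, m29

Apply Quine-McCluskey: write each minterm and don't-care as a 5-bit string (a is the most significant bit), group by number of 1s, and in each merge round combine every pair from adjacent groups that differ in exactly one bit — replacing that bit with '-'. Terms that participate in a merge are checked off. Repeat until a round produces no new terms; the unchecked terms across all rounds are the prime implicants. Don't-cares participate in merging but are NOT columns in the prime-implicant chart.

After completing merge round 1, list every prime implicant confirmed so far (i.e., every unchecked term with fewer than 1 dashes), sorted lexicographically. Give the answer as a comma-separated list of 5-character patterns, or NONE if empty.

10110

[col 0] 00000*, 00010*, 00011*, 01011*, 10110, 11001*, 11011*, 11101*
[col 1] -1011, 0-011, 000-0, 0001-, 11-01, 110-1
Prime implicants: -1011, 0-011, 000-0, 0001-, 10110, 11-01, 110-1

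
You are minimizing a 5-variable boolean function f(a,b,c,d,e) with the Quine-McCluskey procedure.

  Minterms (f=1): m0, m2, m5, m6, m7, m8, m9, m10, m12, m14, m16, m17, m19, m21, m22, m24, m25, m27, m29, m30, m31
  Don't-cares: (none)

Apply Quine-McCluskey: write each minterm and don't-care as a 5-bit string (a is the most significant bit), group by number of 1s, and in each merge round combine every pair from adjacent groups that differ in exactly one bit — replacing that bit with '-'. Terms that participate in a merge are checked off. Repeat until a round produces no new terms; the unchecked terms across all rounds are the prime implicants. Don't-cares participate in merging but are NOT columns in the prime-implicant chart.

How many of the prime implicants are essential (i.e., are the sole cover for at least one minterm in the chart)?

4

[col 0] 00000*, 00010*, 00101*, 00110*, 00111*, 01000*, 01001*, 01010*, 01100*, 01110*, 10000*, 10001*, 10011*, 10101*, 10110*, 11000*, 11001*, 11011*, 11101*, 11110*, 11111*
[col 1] -0000*, -0101, -0110*, -1000*, -1001*, -1110*, 0-000*, 0-010*, 0-110*, 00-10*, 000-0*, 001-1, 0011-, 01-00*, 01-10*, 010-0*, 0100-*, 011-0*, 1-000*, 1-001*, 1-011*, 1-101*, 1-110*, 10-01*, 100-1*, 1000-*, 11-01*, 11-11*, 110-1*, 1100-*, 111-1*, 1111-
[col 2] --000, --110, -100-, 0--10, 0-0-0, 01--0, 1--01, 1-0-1, 1-00-, 11--1
Prime implicants: --000, --110, -0101, -100-, 0--10, 0-0-0, 001-1, 0011-, 01--0, 1--01, 1-0-1, 1-00-, 11--1, 1111-
PI chart (minterm → PIs covering it):
  0 | --000,0-0-0
  2 | 0--10,0-0-0
  5 | -0101,001-1
  6 | --110,0--10,0011-
  7 | 001-1,0011-
  8 | --000,-100-,0-0-0,01--0
  9 | -100-  (sole → essential)
  10 | 0--10,0-0-0,01--0
  12 | 01--0  (sole → essential)
  14 | --110,0--10,01--0
  16 | --000,1-00-
  17 | 1--01,1-0-1,1-00-
  19 | 1-0-1  (sole → essential)
  21 | -0101,1--01
  22 | --110  (sole → essential)
  24 | --000,-100-,1-00-
  25 | -100-,1--01,1-0-1,1-00-,11--1
  27 | 1-0-1,11--1
  29 | 1--01,11--1
  30 | --110,1111-
  31 | 11--1,1111-
Essential prime implicants: --110, -100-, 01--0, 1-0-1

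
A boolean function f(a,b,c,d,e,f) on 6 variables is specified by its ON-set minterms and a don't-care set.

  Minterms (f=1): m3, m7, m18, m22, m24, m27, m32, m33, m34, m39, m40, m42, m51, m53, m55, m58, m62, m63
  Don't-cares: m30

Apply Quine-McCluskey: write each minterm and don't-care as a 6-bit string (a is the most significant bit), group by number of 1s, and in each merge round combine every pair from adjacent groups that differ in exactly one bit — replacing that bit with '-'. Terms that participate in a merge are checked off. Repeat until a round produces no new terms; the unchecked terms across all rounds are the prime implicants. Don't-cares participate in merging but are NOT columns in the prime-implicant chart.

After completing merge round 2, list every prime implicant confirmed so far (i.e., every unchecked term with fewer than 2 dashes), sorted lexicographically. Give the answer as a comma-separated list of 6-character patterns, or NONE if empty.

-00111, -11110, 000-11, 01-110, 010-10, 011000, 011011, 1-0111, 1-1010, 10000-, 11-111, 110-11, 1101-1, 111-10, 11111-

size-2^0 implicants → 000011(✓)  000111(✓)  010010(✓)  010110(✓)  011000  011011  011110(✓)  100000(✓)  100001(✓)  100010(✓)  100111(✓)  101000(✓)  101010(✓)  110011(✓)  110101(✓)  110111(✓)  111010(✓)  111110(✓)  111111(✓)
size-2^1 implicants → -00111  -11110  000-11  01-110  010-10  1-0111  1-1010  10-000(✓)  10-010(✓)  1000-0(✓)  10000-  1010-0(✓)  11-111  110-11  1101-1  111-10  11111-
size-2^2 implicants → 10-0-0
Unchecked terms (primes): -00111, -11110, 000-11, 01-110, 010-10, 011000, 011011, 1-0111, 1-1010, 10-0-0, 10000-, 11-111, 110-11, 1101-1, 111-10, 11111-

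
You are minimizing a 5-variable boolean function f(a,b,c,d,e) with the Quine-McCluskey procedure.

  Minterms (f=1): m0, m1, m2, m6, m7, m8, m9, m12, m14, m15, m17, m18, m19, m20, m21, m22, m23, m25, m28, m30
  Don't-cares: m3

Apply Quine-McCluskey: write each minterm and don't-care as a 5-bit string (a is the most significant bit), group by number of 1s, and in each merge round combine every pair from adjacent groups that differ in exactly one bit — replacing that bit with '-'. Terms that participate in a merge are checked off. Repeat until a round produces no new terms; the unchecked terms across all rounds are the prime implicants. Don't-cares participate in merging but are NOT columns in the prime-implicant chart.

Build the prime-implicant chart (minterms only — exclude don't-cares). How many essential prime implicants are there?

[col 0] 00000*, 00001*, 00010*, 00011*, 00110*, 00111*, 01000*, 01001*, 01100*, 01110*, 01111*, 10001*, 10010*, 10011*, 10100*, 10101*, 10110*, 10111*, 11001*, 11100*, 11110*
[col 1] -0001*, -0010*, -0011*, -0110*, -0111*, -1001*, -1100*, -1110*, 0-000*, 0-001*, 0-110*, 0-111*, 00-10*, 00-11*, 000-0*, 000-1*, 0000-*, 0001-*, 0011-*, 01-00, 0100-*, 011-0*, 0111-*, 1-001*, 1-100*, 1-110*, 10-01*, 10-10*, 10-11*, 100-1*, 1001-*, 101-0*, 101-1*, 1010-*, 1011-*, 111-0*
[col 2] --001, --110, -0-10*, -0-11*, -00-1, -001-*, -011-*, -11-0, 0-00-, 0-11-, 00-1-*, 000--, 1-1-0, 10--1, 10-1-*, 101--
[col 3] -0-1-
Prime implicants: --001, --110, -0-1-, -00-1, -11-0, 0-00-, 0-11-, 000--, 01-00, 1-1-0, 10--1, 101--
PI chart (minterm → PIs covering it):
  0 | 0-00-,000--
  1 | --001,-00-1,0-00-,000--
  2 | -0-1-,000--
  6 | --110,-0-1-,0-11-
  7 | -0-1-,0-11-
  8 | 0-00-,01-00
  9 | --001,0-00-
  12 | -11-0,01-00
  14 | --110,-11-0,0-11-
  15 | 0-11-  (sole → essential)
  17 | --001,-00-1,10--1
  18 | -0-1-  (sole → essential)
  19 | -0-1-,-00-1,10--1
  20 | 1-1-0,101--
  21 | 10--1,101--
  22 | --110,-0-1-,1-1-0,101--
  23 | -0-1-,10--1,101--
  25 | --001  (sole → essential)
  28 | -11-0,1-1-0
  30 | --110,-11-0,1-1-0
Essential prime implicants: --001, -0-1-, 0-11-

3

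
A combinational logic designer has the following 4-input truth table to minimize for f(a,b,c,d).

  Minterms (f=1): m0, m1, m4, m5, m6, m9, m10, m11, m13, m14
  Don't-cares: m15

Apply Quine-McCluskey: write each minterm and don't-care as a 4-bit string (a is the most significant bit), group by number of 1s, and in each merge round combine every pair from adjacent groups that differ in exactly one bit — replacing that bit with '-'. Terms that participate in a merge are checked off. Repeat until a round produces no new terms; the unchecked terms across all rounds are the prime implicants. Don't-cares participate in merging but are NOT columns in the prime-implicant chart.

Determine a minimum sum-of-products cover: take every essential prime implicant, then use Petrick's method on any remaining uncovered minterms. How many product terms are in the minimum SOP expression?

[col 0] 0000*, 0001*, 0100*, 0101*, 0110*, 1001*, 1010*, 1011*, 1101*, 1110*, 1111*
[col 1] -001*, -101*, -110, 0-00*, 0-01*, 000-*, 01-0, 010-*, 1-01*, 1-10*, 1-11*, 10-1*, 101-*, 11-1*, 111-*
[col 2] --01, 0-0-, 1--1, 1-1-
Prime implicants: --01, -110, 0-0-, 01-0, 1--1, 1-1-
PI chart (minterm → PIs covering it):
  0 | 0-0-  (sole → essential)
  1 | --01,0-0-
  4 | 0-0-,01-0
  5 | --01,0-0-
  6 | -110,01-0
  9 | --01,1--1
  10 | 1-1-  (sole → essential)
  11 | 1--1,1-1-
  13 | --01,1--1
  14 | -110,1-1-
Essential prime implicants: 0-0-, 1-1-
Petrick residual → --01, -110
Minimum SOP uses 4 PIs: c'd + bcd' + a'c' + ac

4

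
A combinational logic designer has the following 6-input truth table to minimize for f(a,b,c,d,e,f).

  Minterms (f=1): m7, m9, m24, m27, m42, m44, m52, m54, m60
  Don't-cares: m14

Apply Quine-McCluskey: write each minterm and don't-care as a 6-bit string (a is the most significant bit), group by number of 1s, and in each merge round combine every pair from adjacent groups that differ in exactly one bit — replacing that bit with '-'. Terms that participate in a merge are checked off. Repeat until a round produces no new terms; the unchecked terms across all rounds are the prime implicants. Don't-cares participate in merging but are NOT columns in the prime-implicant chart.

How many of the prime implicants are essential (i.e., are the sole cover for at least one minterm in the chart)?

7

Round 0: 000111 001001 001110 011000 011011 101010 101100✓ 110100✓ 110110✓ 111100✓
Round 1: 1-1100 11-100 1101-0
PIs = {000111, 001001, 001110, 011000, 011011, 1-1100, 101010, 11-100, 1101-0}
Coverage chart:
  m7: 000111 ←essential
  m9: 001001 ←essential
  m24: 011000 ←essential
  m27: 011011 ←essential
  m42: 101010 ←essential
  m44: 1-1100 ←essential
  m52: 11-100,1101-0
  m54: 1101-0 ←essential
  m60: 1-1100,11-100
Essential: 000111, 001001, 011000, 011011, 1-1100, 101010, 1101-0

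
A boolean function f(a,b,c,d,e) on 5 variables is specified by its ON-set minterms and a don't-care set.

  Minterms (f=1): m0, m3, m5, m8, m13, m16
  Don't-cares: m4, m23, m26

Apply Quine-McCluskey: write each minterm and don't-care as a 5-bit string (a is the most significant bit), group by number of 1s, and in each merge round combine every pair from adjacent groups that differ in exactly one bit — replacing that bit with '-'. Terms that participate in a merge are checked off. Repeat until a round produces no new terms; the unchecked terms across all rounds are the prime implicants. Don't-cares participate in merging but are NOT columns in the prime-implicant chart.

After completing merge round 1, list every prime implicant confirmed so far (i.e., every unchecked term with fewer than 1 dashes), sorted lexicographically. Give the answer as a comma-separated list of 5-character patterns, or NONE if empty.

size-2^0 implicants → 00000(✓)  00011  00100(✓)  00101(✓)  01000(✓)  01101(✓)  10000(✓)  10111  11010
size-2^1 implicants → -0000  0-000  0-101  00-00  0010-
Unchecked terms (primes): -0000, 0-000, 0-101, 00-00, 00011, 0010-, 10111, 11010

00011, 10111, 11010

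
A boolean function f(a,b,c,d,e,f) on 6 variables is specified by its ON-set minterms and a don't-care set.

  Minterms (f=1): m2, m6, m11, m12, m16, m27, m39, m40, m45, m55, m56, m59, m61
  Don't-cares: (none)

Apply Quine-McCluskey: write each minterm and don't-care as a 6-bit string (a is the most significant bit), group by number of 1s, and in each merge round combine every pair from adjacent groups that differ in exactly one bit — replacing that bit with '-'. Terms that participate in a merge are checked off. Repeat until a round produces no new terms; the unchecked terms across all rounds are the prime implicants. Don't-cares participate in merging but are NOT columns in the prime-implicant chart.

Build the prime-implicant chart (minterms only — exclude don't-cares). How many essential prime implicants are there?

8

[col 0] 000010*, 000110*, 001011*, 001100, 010000, 011011*, 100111*, 101000*, 101101*, 110111*, 111000*, 111011*, 111101*
[col 1] -11011, 0-1011, 000-10, 1-0111, 1-1000, 1-1101
Prime implicants: -11011, 0-1011, 000-10, 001100, 010000, 1-0111, 1-1000, 1-1101
PI chart (minterm → PIs covering it):
  2 | 000-10  (sole → essential)
  6 | 000-10  (sole → essential)
  11 | 0-1011  (sole → essential)
  12 | 001100  (sole → essential)
  16 | 010000  (sole → essential)
  27 | -11011,0-1011
  39 | 1-0111  (sole → essential)
  40 | 1-1000  (sole → essential)
  45 | 1-1101  (sole → essential)
  55 | 1-0111  (sole → essential)
  56 | 1-1000  (sole → essential)
  59 | -11011  (sole → essential)
  61 | 1-1101  (sole → essential)
Essential prime implicants: -11011, 0-1011, 000-10, 001100, 010000, 1-0111, 1-1000, 1-1101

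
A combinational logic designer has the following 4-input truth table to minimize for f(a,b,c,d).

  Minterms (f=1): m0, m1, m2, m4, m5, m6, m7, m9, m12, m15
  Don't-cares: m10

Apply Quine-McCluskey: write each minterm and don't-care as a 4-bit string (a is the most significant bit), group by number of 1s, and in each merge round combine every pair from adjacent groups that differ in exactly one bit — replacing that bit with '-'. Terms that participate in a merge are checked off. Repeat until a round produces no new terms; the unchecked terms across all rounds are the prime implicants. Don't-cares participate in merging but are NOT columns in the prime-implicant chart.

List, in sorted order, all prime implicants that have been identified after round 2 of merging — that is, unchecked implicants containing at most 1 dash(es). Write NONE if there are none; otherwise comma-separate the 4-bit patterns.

size-2^0 implicants → 0000(✓)  0001(✓)  0010(✓)  0100(✓)  0101(✓)  0110(✓)  0111(✓)  1001(✓)  1010(✓)  1100(✓)  1111(✓)
size-2^1 implicants → -001  -010  -100  -111  0-00(✓)  0-01(✓)  0-10(✓)  00-0(✓)  000-(✓)  01-0(✓)  01-1(✓)  010-(✓)  011-(✓)
size-2^2 implicants → 0--0  0-0-  01--
Unchecked terms (primes): -001, -010, -100, -111, 0--0, 0-0-, 01--

-001, -010, -100, -111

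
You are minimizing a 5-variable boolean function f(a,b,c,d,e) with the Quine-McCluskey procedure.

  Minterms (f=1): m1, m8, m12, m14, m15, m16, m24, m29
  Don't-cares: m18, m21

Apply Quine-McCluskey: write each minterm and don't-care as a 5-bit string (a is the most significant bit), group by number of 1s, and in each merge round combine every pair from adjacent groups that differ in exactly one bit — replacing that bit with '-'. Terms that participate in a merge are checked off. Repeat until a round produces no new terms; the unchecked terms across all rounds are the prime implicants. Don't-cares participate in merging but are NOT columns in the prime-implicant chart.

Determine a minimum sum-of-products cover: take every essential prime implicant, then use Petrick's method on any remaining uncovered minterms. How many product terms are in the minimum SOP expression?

Round 0: 00001 01000✓ 01100✓ 01110✓ 01111✓ 10000✓ 10010✓ 10101✓ 11000✓ 11101✓
Round 1: -1000 01-00 011-0 0111- 1-000 1-101 100-0
PIs = {-1000, 00001, 01-00, 011-0, 0111-, 1-000, 1-101, 100-0}
Coverage chart:
  m1: 00001 ←essential
  m8: -1000,01-00
  m12: 01-00,011-0
  m14: 011-0,0111-
  m15: 0111- ←essential
  m16: 1-000,100-0
  m24: -1000,1-000
  m29: 1-101 ←essential
Essential: 00001, 0111-, 1-101
Petrick residual → 01-00, 1-000
Min cover (5 terms): a'b'c'd'e + a'bd'e' + a'bcd + ac'd'e' + acd'e

5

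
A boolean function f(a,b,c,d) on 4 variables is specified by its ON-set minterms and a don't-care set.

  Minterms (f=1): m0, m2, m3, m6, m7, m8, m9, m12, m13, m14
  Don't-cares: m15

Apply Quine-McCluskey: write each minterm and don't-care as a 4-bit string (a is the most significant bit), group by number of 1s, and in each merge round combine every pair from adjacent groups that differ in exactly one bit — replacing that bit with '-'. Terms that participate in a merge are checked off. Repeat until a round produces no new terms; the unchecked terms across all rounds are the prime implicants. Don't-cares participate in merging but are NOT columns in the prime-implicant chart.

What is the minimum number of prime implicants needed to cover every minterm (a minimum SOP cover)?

4

size-2^0 implicants → 0000(✓)  0010(✓)  0011(✓)  0110(✓)  0111(✓)  1000(✓)  1001(✓)  1100(✓)  1101(✓)  1110(✓)  1111(✓)
size-2^1 implicants → -000  -110(✓)  -111(✓)  0-10(✓)  0-11(✓)  00-0  001-(✓)  011-(✓)  1-00(✓)  1-01(✓)  100-(✓)  11-0(✓)  11-1(✓)  110-(✓)  111-(✓)
size-2^2 implicants → -11-  0-1-  1-0-  11--
Unchecked terms (primes): -000, -11-, 0-1-, 00-0, 1-0-, 11--
Minterm coverage:
  m0 ⊆ -000,00-0
  m2 ⊆ 0-1-,00-0
  m3 ⊆ 0-1- [E]
  m6 ⊆ -11-,0-1-
  m7 ⊆ -11-,0-1-
  m8 ⊆ -000,1-0-
  m9 ⊆ 1-0- [E]
  m12 ⊆ 1-0-,11--
  m13 ⊆ 1-0-,11--
  m14 ⊆ -11-,11--
E = {0-1-, 1-0-}
Petrick residual → -000, -11-
Cover = b'c'd' + bc + a'c + ac'  |cover|=4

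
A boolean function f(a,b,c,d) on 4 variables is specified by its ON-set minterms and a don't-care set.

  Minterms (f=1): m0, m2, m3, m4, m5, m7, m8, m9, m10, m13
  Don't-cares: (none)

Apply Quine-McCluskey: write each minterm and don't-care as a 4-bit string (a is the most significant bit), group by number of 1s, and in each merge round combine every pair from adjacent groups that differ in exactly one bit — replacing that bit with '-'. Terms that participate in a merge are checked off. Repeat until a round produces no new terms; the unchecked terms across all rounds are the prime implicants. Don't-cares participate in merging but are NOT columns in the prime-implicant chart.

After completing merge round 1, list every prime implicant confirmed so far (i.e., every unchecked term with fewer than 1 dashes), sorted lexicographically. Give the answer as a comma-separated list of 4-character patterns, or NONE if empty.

NONE

Round 0: 0000✓ 0010✓ 0011✓ 0100✓ 0101✓ 0111✓ 1000✓ 1001✓ 1010✓ 1101✓
Round 1: -000✓ -010✓ -101 0-00 0-11 00-0✓ 001- 01-1 010- 1-01 10-0✓ 100-
Round 2: -0-0
PIs = {-0-0, -101, 0-00, 0-11, 001-, 01-1, 010-, 1-01, 100-}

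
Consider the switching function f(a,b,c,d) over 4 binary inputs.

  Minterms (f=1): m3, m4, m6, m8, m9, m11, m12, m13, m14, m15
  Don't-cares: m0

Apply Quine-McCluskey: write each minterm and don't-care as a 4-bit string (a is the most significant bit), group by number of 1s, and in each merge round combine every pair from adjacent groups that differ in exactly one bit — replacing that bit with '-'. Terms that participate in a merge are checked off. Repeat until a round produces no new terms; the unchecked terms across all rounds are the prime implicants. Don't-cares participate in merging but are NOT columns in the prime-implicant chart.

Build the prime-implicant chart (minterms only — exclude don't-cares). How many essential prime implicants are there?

size-2^0 implicants → 0000(✓)  0011(✓)  0100(✓)  0110(✓)  1000(✓)  1001(✓)  1011(✓)  1100(✓)  1101(✓)  1110(✓)  1111(✓)
size-2^1 implicants → -000(✓)  -011  -100(✓)  -110(✓)  0-00(✓)  01-0(✓)  1-00(✓)  1-01(✓)  1-11(✓)  10-1(✓)  100-(✓)  11-0(✓)  11-1(✓)  110-(✓)  111-(✓)
size-2^2 implicants → --00  -1-0  1--1  1-0-  11--
Unchecked terms (primes): --00, -011, -1-0, 1--1, 1-0-, 11--
Minterm coverage:
  m3 ⊆ -011 [E]
  m4 ⊆ --00,-1-0
  m6 ⊆ -1-0 [E]
  m8 ⊆ --00,1-0-
  m9 ⊆ 1--1,1-0-
  m11 ⊆ -011,1--1
  m12 ⊆ --00,-1-0,1-0-,11--
  m13 ⊆ 1--1,1-0-,11--
  m14 ⊆ -1-0,11--
  m15 ⊆ 1--1,11--
E = {-011, -1-0}

2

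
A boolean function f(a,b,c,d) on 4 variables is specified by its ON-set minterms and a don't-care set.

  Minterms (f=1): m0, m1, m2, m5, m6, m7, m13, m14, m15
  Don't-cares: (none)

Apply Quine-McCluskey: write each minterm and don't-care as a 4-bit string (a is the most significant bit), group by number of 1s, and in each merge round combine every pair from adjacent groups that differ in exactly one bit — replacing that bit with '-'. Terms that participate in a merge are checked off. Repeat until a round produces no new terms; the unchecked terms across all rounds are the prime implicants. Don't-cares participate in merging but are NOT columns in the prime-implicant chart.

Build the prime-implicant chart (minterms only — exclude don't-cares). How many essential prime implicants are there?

[col 0] 0000*, 0001*, 0010*, 0101*, 0110*, 0111*, 1101*, 1110*, 1111*
[col 1] -101*, -110*, -111*, 0-01, 0-10, 00-0, 000-, 01-1*, 011-*, 11-1*, 111-*
[col 2] -1-1, -11-
Prime implicants: -1-1, -11-, 0-01, 0-10, 00-0, 000-
PI chart (minterm → PIs covering it):
  0 | 00-0,000-
  1 | 0-01,000-
  2 | 0-10,00-0
  5 | -1-1,0-01
  6 | -11-,0-10
  7 | -1-1,-11-
  13 | -1-1  (sole → essential)
  14 | -11-  (sole → essential)
  15 | -1-1,-11-
Essential prime implicants: -1-1, -11-

2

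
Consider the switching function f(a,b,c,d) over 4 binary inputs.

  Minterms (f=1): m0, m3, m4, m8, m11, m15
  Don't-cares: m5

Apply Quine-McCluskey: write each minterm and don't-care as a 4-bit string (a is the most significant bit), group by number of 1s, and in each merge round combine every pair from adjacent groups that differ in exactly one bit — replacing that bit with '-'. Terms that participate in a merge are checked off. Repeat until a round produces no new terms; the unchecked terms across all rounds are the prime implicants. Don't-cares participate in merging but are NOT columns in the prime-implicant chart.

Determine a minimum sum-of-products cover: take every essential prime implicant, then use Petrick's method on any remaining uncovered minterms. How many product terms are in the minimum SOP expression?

4

size-2^0 implicants → 0000(✓)  0011(✓)  0100(✓)  0101(✓)  1000(✓)  1011(✓)  1111(✓)
size-2^1 implicants → -000  -011  0-00  010-  1-11
Unchecked terms (primes): -000, -011, 0-00, 010-, 1-11
Minterm coverage:
  m0 ⊆ -000,0-00
  m3 ⊆ -011 [E]
  m4 ⊆ 0-00,010-
  m8 ⊆ -000 [E]
  m11 ⊆ -011,1-11
  m15 ⊆ 1-11 [E]
E = {-000, -011, 1-11}
Petrick residual → 0-00
Cover = b'c'd' + b'cd + a'c'd' + acd  |cover|=4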